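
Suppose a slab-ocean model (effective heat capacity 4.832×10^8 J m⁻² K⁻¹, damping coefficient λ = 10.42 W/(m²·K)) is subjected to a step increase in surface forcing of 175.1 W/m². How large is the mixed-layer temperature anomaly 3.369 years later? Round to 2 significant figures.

Areal heat capacity C = 4.832×10^8 J m⁻² K⁻¹ (given).
τ = C / λ = 4.83×10^8 / 10.42 = 4.64×10^7 s.
Equilibrium anomaly ΔT_eq = F / λ = 175.1 / 10.42 = 16.8 K.
t = 3.369 years = 1.06×10^8 s, so t/τ = 2.29.
ΔT(t) = ΔT_eq (1 − e^(−t/τ)) = 16.8 × (1 − e^−2.29) = 15.1 K.

15 K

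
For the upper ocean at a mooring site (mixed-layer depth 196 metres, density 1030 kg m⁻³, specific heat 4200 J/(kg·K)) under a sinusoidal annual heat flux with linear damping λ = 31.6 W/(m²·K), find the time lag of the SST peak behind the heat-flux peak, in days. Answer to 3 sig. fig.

80.5 days

Areal heat capacity C = ρ c_p D = 1030 × 4200 × 196 = 8.48×10^8 J/(m^2 K).
ω = 2π / 3.15×10^7 s = 1.99×10^-7 s⁻¹.
Phase lag φ = arctan(Cω/λ) = arctan(169/31.6) = 1.39 rad.
Time lag = φ / ω = 1.39 / 1.99×10^-7 = 6.96×10^6 s = 80.5 days.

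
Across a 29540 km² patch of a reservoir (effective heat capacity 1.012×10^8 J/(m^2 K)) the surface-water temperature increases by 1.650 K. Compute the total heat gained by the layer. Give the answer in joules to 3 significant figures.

Areal heat capacity C = 1.012×10^8 J/(m^2 K) (given).
Heat per unit area: q = C ΔT = 1.01×10^8 × 1.650 = 1.67×10^8 J/m².
Total heat: Q = q × A = 1.67×10^8 × (29540 × 10⁶ m²) = 4.93×10^18 J.

4.93×10^18 J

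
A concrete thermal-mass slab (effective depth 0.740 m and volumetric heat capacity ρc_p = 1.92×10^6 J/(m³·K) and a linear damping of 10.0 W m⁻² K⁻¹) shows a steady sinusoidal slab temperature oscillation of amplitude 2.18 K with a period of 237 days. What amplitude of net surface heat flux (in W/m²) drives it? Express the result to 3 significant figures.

Areal heat capacity C = ρc_p × D = 1.92×10^6 × 0.740 = 1.42×10^6 J/(m²·K).
ω = 2π / 2.05×10^7 s = 3.07×10^-7 s⁻¹.
√((Cω)² + λ²) = √((0.436)² + 10.0²) = 10.0 W/(m²·K).
F₀ = A × √((Cω)²+λ²) = 2.18 × 10.0 = 21.8 W/m².

21.8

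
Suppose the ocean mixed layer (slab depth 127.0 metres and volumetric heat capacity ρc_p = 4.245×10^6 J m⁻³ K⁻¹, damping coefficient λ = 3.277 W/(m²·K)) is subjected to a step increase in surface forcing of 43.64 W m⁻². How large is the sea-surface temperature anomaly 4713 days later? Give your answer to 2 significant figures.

Areal heat capacity C = ρc_p × D = 4.245×10^6 × 127.0 = 5.39×10^8 J/(m²·K).
τ = C / λ = 5.39×10^8 / 3.277 = 1.65×10^8 s.
Equilibrium anomaly ΔT_eq = F / λ = 43.64 / 3.277 = 13.3 K.
t = 4713 days = 4.07×10^8 s, so t/τ = 2.48.
ΔT(t) = ΔT_eq (1 − e^(−t/τ)) = 13.3 × (1 − e^−2.48) = 12.2 K.

12 K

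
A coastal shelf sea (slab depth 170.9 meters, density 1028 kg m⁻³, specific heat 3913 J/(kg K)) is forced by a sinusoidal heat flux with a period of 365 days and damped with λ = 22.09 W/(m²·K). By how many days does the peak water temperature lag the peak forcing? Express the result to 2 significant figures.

82 days

Areal heat capacity C = ρ c_p D = 1028 × 3913 × 170.9 = 6.87×10^8 J m⁻² K⁻¹.
ω = 2π / 3.15×10^7 s = 1.99×10^-7 s⁻¹.
Phase lag φ = arctan(Cω/λ) = arctan(137/22.09) = 1.41 rad.
Time lag = φ / ω = 1.41 / 1.99×10^-7 = 7.08×10^6 s = 82.0 days.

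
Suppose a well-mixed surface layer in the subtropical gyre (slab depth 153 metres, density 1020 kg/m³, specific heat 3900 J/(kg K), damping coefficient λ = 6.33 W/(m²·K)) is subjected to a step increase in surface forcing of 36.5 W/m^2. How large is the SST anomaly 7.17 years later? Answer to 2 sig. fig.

5.2 K

Areal heat capacity C = ρ c_p D = 1020 × 3900 × 153 = 6.09×10^8 J/(m²·K).
τ = C / λ = 6.09×10^8 / 6.33 = 9.62×10^7 s.
Equilibrium anomaly ΔT_eq = F / λ = 36.5 / 6.33 = 5.77 K.
t = 7.17 years = 2.26×10^8 s, so t/τ = 2.35.
ΔT(t) = ΔT_eq (1 − e^(−t/τ)) = 5.77 × (1 − e^−2.35) = 5.22 K.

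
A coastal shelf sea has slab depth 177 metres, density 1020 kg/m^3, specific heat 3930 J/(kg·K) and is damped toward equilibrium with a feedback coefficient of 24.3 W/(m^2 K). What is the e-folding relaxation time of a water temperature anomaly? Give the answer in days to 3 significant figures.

338 days

Areal heat capacity C = ρ c_p D = 1020 × 3930 × 177 = 7.10×10^8 J m⁻² K⁻¹.
Relaxation time τ = C / λ = 7.10×10^8 / 24.3 = 2.92×10^7 s.
In days: 2.92×10^7 s / (86400 s/day) = 338 days.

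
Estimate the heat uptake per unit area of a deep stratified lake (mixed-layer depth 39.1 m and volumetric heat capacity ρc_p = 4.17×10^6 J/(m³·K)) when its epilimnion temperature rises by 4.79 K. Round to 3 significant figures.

Areal heat capacity C = ρc_p × D = 4.17×10^6 × 39.1 = 1.63×10^8 J m⁻² K⁻¹.
ΔQ = C ΔT = 1.63×10^8 × 4.79 = 7.81×10^8 J/m².

7.81×10^8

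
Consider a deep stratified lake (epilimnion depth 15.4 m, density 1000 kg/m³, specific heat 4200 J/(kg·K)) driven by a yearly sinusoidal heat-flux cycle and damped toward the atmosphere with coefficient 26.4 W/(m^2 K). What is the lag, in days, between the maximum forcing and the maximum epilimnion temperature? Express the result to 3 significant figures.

26.4 days

Areal heat capacity C = ρ c_p D = 1000 × 4200 × 15.4 = 6.47×10^7 J/(m^2 K).
ω = 2π / 3.15×10^7 s = 1.99×10^-7 s⁻¹.
Phase lag φ = arctan(Cω/λ) = arctan(12.9/26.4) = 0.454 rad.
Time lag = φ / ω = 0.454 / 1.99×10^-7 = 2.28×10^6 s = 26.4 days.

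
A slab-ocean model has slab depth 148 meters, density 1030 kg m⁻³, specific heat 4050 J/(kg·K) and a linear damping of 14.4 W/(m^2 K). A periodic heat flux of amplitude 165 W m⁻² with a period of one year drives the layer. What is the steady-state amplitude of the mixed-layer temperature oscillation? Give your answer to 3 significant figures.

Areal heat capacity C = ρ c_p D = 1030 × 4050 × 148 = 6.17×10^8 J/(m^2 K).
Angular frequency ω = 2π / T = 2π / 3.15×10^7 s = 1.99×10^-7 s⁻¹.
√((Cω)² + λ²) = √((123)² + 14.4²) = 124 W/(m²·K).
Amplitude A = F₀ / √((Cω)²+λ²) = 165 / 124 = 1.33 K.

1.33 K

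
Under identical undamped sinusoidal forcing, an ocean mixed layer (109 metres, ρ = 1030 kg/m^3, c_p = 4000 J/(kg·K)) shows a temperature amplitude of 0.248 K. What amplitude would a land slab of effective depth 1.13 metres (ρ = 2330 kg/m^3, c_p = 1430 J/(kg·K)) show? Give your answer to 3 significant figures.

C_ocean = 4.49×10^8 J/(m²·K); C_land = 3.77×10^6 J/(m²·K).
A ∝ 1/C ⇒ A_land = A_ocean × C_ocean/C_land = 0.248 × 119 = 29.6 K.

29.6 K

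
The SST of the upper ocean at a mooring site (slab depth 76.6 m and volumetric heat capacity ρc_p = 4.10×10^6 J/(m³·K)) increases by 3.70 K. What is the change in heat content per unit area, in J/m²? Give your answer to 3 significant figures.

1.16×10^9

Areal heat capacity C = ρc_p × D = 4.10×10^6 × 76.6 = 3.14×10^8 J m⁻² K⁻¹.
ΔQ = C ΔT = 3.14×10^8 × 3.70 = 1.16×10^9 J/m².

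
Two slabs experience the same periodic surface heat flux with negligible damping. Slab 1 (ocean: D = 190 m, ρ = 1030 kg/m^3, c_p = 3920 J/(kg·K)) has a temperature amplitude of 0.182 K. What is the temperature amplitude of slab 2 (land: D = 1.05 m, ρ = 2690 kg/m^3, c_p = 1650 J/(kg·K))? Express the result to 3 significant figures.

30.0 K

C_ocean = 7.67×10^8 J/(m²·K); C_land = 4.66×10^6 J/(m²·K).
A ∝ 1/C ⇒ A_land = A_ocean × C_ocean/C_land = 0.182 × 165 = 30.0 K.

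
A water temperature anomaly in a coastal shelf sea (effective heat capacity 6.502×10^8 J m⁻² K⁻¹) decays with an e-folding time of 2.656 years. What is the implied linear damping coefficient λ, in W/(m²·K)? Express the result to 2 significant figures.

7.8

Areal heat capacity C = 6.502×10^8 J m⁻² K⁻¹ (given).
τ = 2.656 years = 8.38×10^7 s.
λ = C / τ = 6.50×10^8 / 8.38×10^7 = 7.76 W/(m²·K).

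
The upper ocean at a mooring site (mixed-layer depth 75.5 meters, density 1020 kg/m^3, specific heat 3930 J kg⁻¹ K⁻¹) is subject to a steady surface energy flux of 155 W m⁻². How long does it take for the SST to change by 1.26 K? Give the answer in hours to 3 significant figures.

683 hours

Areal heat capacity C = ρ c_p D = 1020 × 3930 × 75.5 = 3.03×10^8 J/(m^2 K).
Time required: Δt = C ΔT / F = 3.03×10^8 × 1.26 / 155 = 2.46×10^6 s.
In hours: 2.46×10^6 s / (3600 s/hour) = 683 hours.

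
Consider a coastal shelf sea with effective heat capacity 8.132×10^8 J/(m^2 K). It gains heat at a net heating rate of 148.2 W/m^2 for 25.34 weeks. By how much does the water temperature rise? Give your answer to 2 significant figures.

Areal heat capacity C = 8.132×10^8 J/(m^2 K) (given).
Net heat input Q = F Δt = 148.2 × (25.34 weeks × 6.048×10^5 s/week) = 2.27×10^9 J/m².
ΔT = Q / C = 2.27×10^9 / 8.13×10^8 = 2.79 K.

2.8 K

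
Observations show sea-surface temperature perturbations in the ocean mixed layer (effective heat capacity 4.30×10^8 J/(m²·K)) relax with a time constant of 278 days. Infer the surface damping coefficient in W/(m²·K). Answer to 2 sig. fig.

Areal heat capacity C = 4.30×10^8 J/(m²·K) (given).
τ = 278 days = 2.40×10^7 s.
λ = C / τ = 4.30×10^8 / 2.40×10^7 = 17.9 W/(m²·K).

18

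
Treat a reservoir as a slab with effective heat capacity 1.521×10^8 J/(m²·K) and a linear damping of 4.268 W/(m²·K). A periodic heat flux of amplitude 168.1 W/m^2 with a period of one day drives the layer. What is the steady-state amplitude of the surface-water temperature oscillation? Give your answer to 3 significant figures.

0.0152 K

Areal heat capacity C = 1.521×10^8 J/(m²·K) (given).
Angular frequency ω = 2π / T = 2π / 86400 s = 7.27×10^-5 s⁻¹.
√((Cω)² + λ²) = √((11100)² + 4.268²) = 11100 W/(m²·K).
Amplitude A = F₀ / √((Cω)²+λ²) = 168.1 / 11100 = 0.0152 K.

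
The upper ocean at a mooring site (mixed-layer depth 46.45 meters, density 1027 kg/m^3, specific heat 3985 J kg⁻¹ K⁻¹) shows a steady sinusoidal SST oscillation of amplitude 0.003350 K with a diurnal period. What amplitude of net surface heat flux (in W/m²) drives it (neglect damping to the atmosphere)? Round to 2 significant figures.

46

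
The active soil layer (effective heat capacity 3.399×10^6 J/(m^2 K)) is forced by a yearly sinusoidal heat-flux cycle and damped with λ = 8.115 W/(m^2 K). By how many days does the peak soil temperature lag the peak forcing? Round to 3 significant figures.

4.84 days

Areal heat capacity C = 3.399×10^6 J/(m^2 K) (given).
ω = 2π / 3.15×10^7 s = 1.99×10^-7 s⁻¹.
Phase lag φ = arctan(Cω/λ) = arctan(0.677/8.115) = 0.0833 rad.
Time lag = φ / ω = 0.0833 / 1.99×10^-7 = 4.18×10^5 s = 4.84 days.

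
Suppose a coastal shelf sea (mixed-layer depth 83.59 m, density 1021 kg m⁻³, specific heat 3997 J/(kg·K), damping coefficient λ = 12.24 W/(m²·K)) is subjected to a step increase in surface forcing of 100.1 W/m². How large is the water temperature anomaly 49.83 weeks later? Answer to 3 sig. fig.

Areal heat capacity C = ρ c_p D = 1021 × 3997 × 83.59 = 3.41×10^8 J/(m^2 K).
τ = C / λ = 3.41×10^8 / 12.24 = 2.79×10^7 s.
Equilibrium anomaly ΔT_eq = F / λ = 100.1 / 12.24 = 8.18 K.
t = 49.83 weeks = 3.01×10^7 s, so t/τ = 1.08.
ΔT(t) = ΔT_eq (1 − e^(−t/τ)) = 8.18 × (1 − e^−1.08) = 5.40 K.

5.40 K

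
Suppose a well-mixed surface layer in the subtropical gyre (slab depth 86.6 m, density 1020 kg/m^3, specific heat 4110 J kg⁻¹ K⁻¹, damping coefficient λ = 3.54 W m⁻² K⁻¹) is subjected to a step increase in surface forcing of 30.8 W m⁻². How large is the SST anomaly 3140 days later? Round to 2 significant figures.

Areal heat capacity C = ρ c_p D = 1020 × 4110 × 86.6 = 3.63×10^8 J m⁻² K⁻¹.
τ = C / λ = 3.63×10^8 / 3.54 = 1.03×10^8 s.
Equilibrium anomaly ΔT_eq = F / λ = 30.8 / 3.54 = 8.70 K.
t = 3140 days = 2.71×10^8 s, so t/τ = 2.65.
ΔT(t) = ΔT_eq (1 − e^(−t/τ)) = 8.70 × (1 − e^−2.65) = 8.08 K.

8.1 K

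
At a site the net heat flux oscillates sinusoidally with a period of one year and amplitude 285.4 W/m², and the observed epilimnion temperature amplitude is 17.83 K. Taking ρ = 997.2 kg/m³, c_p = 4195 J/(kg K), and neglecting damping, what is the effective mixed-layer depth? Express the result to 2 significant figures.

19 m

ω = 2π / 3.15×10^7 s = 1.99×10^-7 s⁻¹.
Required C = F₀ / (A ω) = 285.4 / (17.83 × 1.99×10^-7) = 8.03×10^7 J/(m²·K).
D = C / (ρ c_p) = 8.03×10^7 / (997.2 × 4195) = 19.2 m.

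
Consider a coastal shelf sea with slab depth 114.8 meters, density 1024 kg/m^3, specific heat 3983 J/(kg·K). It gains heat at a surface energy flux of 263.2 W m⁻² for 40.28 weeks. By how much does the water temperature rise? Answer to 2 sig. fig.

14 K

Areal heat capacity C = ρ c_p D = 1024 × 3983 × 114.8 = 4.68×10^8 J/(m²·K).
Net heat input Q = F Δt = 263.2 × (40.28 weeks × 6.048×10^5 s/week) = 6.41×10^9 J/m².
ΔT = Q / C = 6.41×10^9 / 4.68×10^8 = 13.7 K.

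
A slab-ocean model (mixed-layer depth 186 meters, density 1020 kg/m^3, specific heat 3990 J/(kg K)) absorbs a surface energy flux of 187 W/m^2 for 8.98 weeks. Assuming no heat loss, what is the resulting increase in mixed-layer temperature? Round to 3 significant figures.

1.34 K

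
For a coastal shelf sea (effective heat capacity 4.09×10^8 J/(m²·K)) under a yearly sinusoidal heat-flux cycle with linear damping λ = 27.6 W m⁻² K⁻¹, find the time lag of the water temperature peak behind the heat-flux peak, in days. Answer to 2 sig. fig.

72 days

Areal heat capacity C = 4.09×10^8 J/(m²·K) (given).
ω = 2π / 3.15×10^7 s = 1.99×10^-7 s⁻¹.
Phase lag φ = arctan(Cω/λ) = arctan(81.5/27.6) = 1.24 rad.
Time lag = φ / ω = 1.24 / 1.99×10^-7 = 6.24×10^6 s = 72.3 days.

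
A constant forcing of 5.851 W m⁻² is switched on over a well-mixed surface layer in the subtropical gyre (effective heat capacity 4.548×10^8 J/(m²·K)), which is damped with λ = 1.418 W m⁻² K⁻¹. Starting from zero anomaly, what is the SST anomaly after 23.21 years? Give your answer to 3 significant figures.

Areal heat capacity C = 4.548×10^8 J/(m²·K) (given).
τ = C / λ = 4.55×10^8 / 1.418 = 3.21×10^8 s.
Equilibrium anomaly ΔT_eq = F / λ = 5.851 / 1.418 = 4.13 K.
t = 23.21 years = 7.32×10^8 s, so t/τ = 2.28.
ΔT(t) = ΔT_eq (1 − e^(−t/τ)) = 4.13 × (1 − e^−2.28) = 3.71 K.

3.71 K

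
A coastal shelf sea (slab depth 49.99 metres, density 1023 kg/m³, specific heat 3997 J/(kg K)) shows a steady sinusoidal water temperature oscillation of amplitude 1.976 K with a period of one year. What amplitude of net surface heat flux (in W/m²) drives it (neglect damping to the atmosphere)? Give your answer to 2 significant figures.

Areal heat capacity C = ρ c_p D = 1023 × 3997 × 49.99 = 2.04×10^8 J/(m^2 K).
ω = 2π / 3.15×10^7 s = 1.99×10^-7 s⁻¹.
Cω = 2.04×10^8 × 1.99×10^-7 = 40.7 W/(m²·K).
F₀ = A × Cω = 1.976 × 40.7 = 80.5 W/m².

80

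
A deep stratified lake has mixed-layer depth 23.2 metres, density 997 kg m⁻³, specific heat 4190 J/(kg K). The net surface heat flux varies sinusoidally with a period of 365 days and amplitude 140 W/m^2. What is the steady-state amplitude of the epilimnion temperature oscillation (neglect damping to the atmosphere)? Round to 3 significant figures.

Areal heat capacity C = ρ c_p D = 997 × 4190 × 23.2 = 9.69×10^7 J m⁻² K⁻¹.
Angular frequency ω = 2π / T = 2π / 3.15×10^7 s = 1.99×10^-7 s⁻¹.
Cω = 9.69×10^7 × 1.99×10^-7 = 19.3 W/(m²·K).
Amplitude A = F₀ / (Cω) = 140 / 19.3 = 7.25 K.

7.25 K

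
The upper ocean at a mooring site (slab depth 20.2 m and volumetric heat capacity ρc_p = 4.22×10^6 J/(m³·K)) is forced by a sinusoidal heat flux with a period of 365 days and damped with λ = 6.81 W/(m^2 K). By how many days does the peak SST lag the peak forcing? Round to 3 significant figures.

69.1 days

Areal heat capacity C = ρc_p × D = 4.22×10^6 × 20.2 = 8.52×10^7 J/(m^2 K).
ω = 2π / 3.15×10^7 s = 1.99×10^-7 s⁻¹.
Phase lag φ = arctan(Cω/λ) = arctan(17.0/6.81) = 1.19 rad.
Time lag = φ / ω = 1.19 / 1.99×10^-7 = 5.97×10^6 s = 69.1 days.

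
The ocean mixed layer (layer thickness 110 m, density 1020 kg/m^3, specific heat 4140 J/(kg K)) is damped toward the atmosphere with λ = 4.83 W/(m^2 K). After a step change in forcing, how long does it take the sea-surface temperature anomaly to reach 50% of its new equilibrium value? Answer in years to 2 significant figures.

2.1 years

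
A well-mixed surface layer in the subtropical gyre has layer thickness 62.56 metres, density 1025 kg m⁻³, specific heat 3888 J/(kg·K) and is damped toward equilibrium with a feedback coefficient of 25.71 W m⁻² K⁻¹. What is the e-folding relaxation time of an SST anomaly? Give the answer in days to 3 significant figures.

112 days

Areal heat capacity C = ρ c_p D = 1025 × 3888 × 62.56 = 2.49×10^8 J/(m^2 K).
Relaxation time τ = C / λ = 2.49×10^8 / 25.71 = 9.70×10^6 s.
In days: 9.70×10^6 s / (86400 s/day) = 112 days.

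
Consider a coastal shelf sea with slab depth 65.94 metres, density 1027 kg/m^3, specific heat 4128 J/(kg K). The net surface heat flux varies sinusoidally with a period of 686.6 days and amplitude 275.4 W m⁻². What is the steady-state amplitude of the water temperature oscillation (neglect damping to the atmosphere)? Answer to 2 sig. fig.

9.3 K

Areal heat capacity C = ρ c_p D = 1027 × 4128 × 65.94 = 2.80×10^8 J/(m^2 K).
Angular frequency ω = 2π / T = 2π / 5.93×10^7 s = 1.06×10^-7 s⁻¹.
Cω = 2.80×10^8 × 1.06×10^-7 = 29.6 W/(m²·K).
Amplitude A = F₀ / (Cω) = 275.4 / 29.6 = 9.30 K.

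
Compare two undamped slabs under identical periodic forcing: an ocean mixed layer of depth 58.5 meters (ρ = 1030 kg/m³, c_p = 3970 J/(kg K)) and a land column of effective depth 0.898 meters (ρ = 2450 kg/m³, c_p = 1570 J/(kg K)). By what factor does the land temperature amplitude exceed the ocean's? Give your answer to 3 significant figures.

69.3

C_ocean = 1030 × 3970 × 58.5 = 2.39×10^8 J/(m²·K).
C_land = 2450 × 1570 × 0.898 = 3.45×10^6 J/(m²·K).
Undamped amplitude ∝ 1/C, so A_land/A_ocean = C_ocean/C_land = 69.3.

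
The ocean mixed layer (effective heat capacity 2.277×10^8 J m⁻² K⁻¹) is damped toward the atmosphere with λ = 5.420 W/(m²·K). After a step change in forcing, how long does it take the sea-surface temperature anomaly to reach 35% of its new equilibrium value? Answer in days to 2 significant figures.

210 days

Areal heat capacity C = 2.277×10^8 J m⁻² K⁻¹ (given).
τ = C / λ = 2.28×10^8 / 5.420 = 4.20×10^7 s.
Fraction reached: 1 − e^(−t/τ) = 0.35 ⇒ t = −τ ln(1 − 0.35) = τ × 0.431.
t = 1.81×10^7 s = 209 days.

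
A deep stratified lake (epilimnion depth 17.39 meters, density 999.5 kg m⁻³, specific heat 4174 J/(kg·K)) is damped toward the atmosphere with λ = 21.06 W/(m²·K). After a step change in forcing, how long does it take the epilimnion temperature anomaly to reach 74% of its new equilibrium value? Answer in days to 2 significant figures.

Areal heat capacity C = ρ c_p D = 999.5 × 4174 × 17.39 = 7.25×10^7 J/(m²·K).
τ = C / λ = 7.25×10^7 / 21.06 = 3.44×10^6 s.
Fraction reached: 1 − e^(−t/τ) = 0.74 ⇒ t = −τ ln(1 − 0.74) = τ × 1.35.
t = 4.64×10^6 s = 53.7 days.

54 days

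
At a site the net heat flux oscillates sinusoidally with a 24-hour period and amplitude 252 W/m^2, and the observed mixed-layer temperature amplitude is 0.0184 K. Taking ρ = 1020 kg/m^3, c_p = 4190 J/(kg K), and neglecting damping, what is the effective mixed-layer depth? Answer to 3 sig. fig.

44.1 m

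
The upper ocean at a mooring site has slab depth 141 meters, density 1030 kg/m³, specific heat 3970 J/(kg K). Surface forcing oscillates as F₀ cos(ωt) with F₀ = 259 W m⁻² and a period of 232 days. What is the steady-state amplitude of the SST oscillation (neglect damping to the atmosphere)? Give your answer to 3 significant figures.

Areal heat capacity C = ρ c_p D = 1030 × 3970 × 141 = 5.77×10^8 J/(m^2 K).
Angular frequency ω = 2π / T = 2π / 2.00×10^7 s = 3.13×10^-7 s⁻¹.
Cω = 5.77×10^8 × 3.13×10^-7 = 181 W/(m²·K).
Amplitude A = F₀ / (Cω) = 259 / 181 = 1.43 K.

1.43 K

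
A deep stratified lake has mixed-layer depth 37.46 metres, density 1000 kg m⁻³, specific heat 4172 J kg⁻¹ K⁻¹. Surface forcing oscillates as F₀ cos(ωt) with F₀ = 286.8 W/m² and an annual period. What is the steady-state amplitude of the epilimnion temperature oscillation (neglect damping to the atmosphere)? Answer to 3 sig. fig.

9.21 K

Areal heat capacity C = ρ c_p D = 1000 × 4172 × 37.46 = 1.56×10^8 J m⁻² K⁻¹.
Angular frequency ω = 2π / T = 2π / 3.15×10^7 s = 1.99×10^-7 s⁻¹.
Cω = 1.56×10^8 × 1.99×10^-7 = 31.1 W/(m²·K).
Amplitude A = F₀ / (Cω) = 286.8 / 31.1 = 9.21 K.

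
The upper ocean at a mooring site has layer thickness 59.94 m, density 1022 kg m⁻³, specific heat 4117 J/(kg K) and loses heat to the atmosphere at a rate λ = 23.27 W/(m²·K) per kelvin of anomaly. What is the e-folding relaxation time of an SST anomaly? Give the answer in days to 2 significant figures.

130 days

Areal heat capacity C = ρ c_p D = 1022 × 4117 × 59.94 = 2.52×10^8 J/(m²·K).
Relaxation time τ = C / λ = 2.52×10^8 / 23.27 = 1.08×10^7 s.
In days: 1.08×10^7 s / (86400 s/day) = 125 days.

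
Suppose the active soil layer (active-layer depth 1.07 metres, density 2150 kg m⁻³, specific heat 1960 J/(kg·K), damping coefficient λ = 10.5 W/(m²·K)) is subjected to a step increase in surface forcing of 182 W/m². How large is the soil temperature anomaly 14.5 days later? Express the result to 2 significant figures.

16 K

Areal heat capacity C = ρ c_p D = 2150 × 1960 × 1.07 = 4.51×10^6 J/(m^2 K).
τ = C / λ = 4.51×10^6 / 10.5 = 4.29×10^5 s.
Equilibrium anomaly ΔT_eq = F / λ = 182 / 10.5 = 17.3 K.
t = 14.5 days = 1.25×10^6 s, so t/τ = 2.92.
ΔT(t) = ΔT_eq (1 − e^(−t/τ)) = 17.3 × (1 − e^−2.92) = 16.4 K.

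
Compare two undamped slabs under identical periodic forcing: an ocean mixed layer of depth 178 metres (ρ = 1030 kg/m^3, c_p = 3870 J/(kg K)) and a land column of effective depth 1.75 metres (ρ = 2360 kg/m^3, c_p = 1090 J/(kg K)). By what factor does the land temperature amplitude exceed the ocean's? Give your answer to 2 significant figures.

160

C_ocean = 1030 × 3870 × 178 = 7.10×10^8 J/(m²·K).
C_land = 2360 × 1090 × 1.75 = 4.50×10^6 J/(m²·K).
Undamped amplitude ∝ 1/C, so A_land/A_ocean = C_ocean/C_land = 158.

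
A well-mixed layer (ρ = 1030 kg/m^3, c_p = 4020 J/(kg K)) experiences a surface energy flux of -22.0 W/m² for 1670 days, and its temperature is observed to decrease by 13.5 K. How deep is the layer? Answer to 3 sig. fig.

Heat input Q = F Δt = -22.0 × 1.44×10^8 s = -3.17×10^9 J/m².
Required areal heat capacity C = Q / ΔT = 2.35×10^8 J/(m²·K).
Depth D = C / (ρ c_p) = 2.35×10^8 / (1030 × 4020) = 56.8 m.

56.8 m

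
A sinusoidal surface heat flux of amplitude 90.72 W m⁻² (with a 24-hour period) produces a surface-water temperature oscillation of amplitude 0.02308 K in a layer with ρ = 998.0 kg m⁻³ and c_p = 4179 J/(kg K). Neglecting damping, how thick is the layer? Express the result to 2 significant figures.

13 m

ω = 2π / 86400 s = 7.27×10^-5 s⁻¹.
Required C = F₀ / (A ω) = 90.72 / (0.02308 × 7.27×10^-5) = 5.41×10^7 J/(m²·K).
D = C / (ρ c_p) = 5.41×10^7 / (998.0 × 4179) = 13.0 m.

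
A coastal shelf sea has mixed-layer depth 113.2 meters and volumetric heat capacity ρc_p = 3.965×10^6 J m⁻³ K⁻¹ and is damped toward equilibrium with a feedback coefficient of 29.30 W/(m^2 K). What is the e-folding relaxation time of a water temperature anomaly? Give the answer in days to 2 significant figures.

Areal heat capacity C = ρc_p × D = 3.965×10^6 × 113.2 = 4.49×10^8 J/(m²·K).
Relaxation time τ = C / λ = 4.49×10^8 / 29.30 = 1.53×10^7 s.
In days: 1.53×10^7 s / (86400 s/day) = 177 days.

180 days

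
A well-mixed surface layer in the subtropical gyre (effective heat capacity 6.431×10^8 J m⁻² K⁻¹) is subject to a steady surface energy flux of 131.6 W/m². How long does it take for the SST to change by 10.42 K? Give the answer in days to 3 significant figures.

589 days

Areal heat capacity C = 6.431×10^8 J m⁻² K⁻¹ (given).
Time required: Δt = C ΔT / F = 6.43×10^8 × 10.42 / 131.6 = 5.09×10^7 s.
In days: 5.09×10^7 s / (86400 s/day) = 589 days.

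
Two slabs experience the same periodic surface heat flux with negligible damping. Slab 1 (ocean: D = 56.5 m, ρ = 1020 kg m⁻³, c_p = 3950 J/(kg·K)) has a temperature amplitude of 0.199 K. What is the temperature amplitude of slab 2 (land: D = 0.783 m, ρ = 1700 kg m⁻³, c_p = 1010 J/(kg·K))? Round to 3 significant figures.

C_ocean = 2.28×10^8 J/(m²·K); C_land = 1.34×10^6 J/(m²·K).
A ∝ 1/C ⇒ A_land = A_ocean × C_ocean/C_land = 0.199 × 169 = 33.7 K.

33.7 K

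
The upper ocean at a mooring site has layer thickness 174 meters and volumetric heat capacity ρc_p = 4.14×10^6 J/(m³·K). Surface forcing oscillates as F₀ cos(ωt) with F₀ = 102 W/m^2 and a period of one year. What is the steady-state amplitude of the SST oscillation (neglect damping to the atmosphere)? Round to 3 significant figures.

0.711 K

Areal heat capacity C = ρc_p × D = 4.14×10^6 × 174 = 7.20×10^8 J/(m^2 K).
Angular frequency ω = 2π / T = 2π / 3.15×10^7 s = 1.99×10^-7 s⁻¹.
Cω = 7.20×10^8 × 1.99×10^-7 = 144 W/(m²·K).
Amplitude A = F₀ / (Cω) = 102 / 144 = 0.711 K.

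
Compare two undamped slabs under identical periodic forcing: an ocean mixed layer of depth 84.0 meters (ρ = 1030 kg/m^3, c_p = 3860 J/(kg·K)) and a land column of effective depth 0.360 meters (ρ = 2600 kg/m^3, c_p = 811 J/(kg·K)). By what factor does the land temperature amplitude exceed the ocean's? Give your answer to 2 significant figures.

440

C_ocean = 1030 × 3860 × 84.0 = 3.34×10^8 J/(m²·K).
C_land = 2600 × 811 × 0.360 = 7.59×10^5 J/(m²·K).
Undamped amplitude ∝ 1/C, so A_land/A_ocean = C_ocean/C_land = 440.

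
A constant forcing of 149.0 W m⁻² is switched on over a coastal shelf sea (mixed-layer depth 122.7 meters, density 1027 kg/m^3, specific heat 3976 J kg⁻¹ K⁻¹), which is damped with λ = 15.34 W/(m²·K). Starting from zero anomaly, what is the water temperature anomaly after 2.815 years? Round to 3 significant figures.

Areal heat capacity C = ρ c_p D = 1027 × 3976 × 122.7 = 5.01×10^8 J m⁻² K⁻¹.
τ = C / λ = 5.01×10^8 / 15.34 = 3.27×10^7 s.
Equilibrium anomaly ΔT_eq = F / λ = 149.0 / 15.34 = 9.71 K.
t = 2.815 years = 8.88×10^7 s, so t/τ = 2.72.
ΔT(t) = ΔT_eq (1 − e^(−t/τ)) = 9.71 × (1 − e^−2.72) = 9.07 K.

9.07 K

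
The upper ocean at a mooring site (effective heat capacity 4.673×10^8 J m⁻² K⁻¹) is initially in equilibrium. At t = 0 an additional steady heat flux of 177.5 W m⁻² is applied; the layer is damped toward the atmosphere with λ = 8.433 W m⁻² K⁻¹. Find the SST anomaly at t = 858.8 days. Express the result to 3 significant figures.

15.5 K

Areal heat capacity C = 4.673×10^8 J m⁻² K⁻¹ (given).
τ = C / λ = 4.67×10^8 / 8.433 = 5.54×10^7 s.
Equilibrium anomaly ΔT_eq = F / λ = 177.5 / 8.433 = 21.0 K.
t = 858.8 days = 7.42×10^7 s, so t/τ = 1.34.
ΔT(t) = ΔT_eq (1 − e^(−t/τ)) = 21.0 × (1 − e^−1.34) = 15.5 K.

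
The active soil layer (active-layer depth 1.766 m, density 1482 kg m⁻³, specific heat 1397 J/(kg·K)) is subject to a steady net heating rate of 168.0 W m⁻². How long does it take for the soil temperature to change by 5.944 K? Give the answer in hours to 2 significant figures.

Areal heat capacity C = ρ c_p D = 1482 × 1397 × 1.766 = 3.66×10^6 J/(m²·K).
Time required: Δt = C ΔT / F = 3.66×10^6 × 5.944 / 168.0 = 1.29×10^5 s.
In hours: 1.29×10^5 s / (3600 s/hour) = 35.9 hours.

36 hours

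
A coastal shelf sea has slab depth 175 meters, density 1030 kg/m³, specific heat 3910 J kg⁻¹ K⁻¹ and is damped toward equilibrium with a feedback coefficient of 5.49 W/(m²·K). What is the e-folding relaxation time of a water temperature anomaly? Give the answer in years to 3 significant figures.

4.07 years

Areal heat capacity C = ρ c_p D = 1030 × 3910 × 175 = 7.05×10^8 J/(m²·K).
Relaxation time τ = C / λ = 7.05×10^8 / 5.49 = 1.28×10^8 s.
In years: 1.28×10^8 s / (3.156×10^7 s/year) = 4.07 years.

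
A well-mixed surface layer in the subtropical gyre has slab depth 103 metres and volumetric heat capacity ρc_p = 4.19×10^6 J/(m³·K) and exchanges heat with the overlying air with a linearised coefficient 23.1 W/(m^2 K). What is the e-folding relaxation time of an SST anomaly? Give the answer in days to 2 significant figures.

220 days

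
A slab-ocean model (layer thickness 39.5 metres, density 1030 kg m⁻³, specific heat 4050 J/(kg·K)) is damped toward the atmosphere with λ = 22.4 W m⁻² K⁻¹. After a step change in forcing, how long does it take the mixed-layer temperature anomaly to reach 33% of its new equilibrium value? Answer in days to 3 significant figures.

Areal heat capacity C = ρ c_p D = 1030 × 4050 × 39.5 = 1.65×10^8 J/(m^2 K).
τ = C / λ = 1.65×10^8 / 22.4 = 7.36×10^6 s.
Fraction reached: 1 − e^(−t/τ) = 0.33 ⇒ t = −τ ln(1 − 0.33) = τ × 0.400.
t = 2.95×10^6 s = 34.1 days.

34.1 days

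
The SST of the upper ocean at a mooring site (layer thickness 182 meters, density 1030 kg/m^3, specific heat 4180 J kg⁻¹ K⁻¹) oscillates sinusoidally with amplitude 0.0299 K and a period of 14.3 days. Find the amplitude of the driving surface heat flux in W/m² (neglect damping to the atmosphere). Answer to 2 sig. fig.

Areal heat capacity C = ρ c_p D = 1030 × 4180 × 182 = 7.84×10^8 J/(m²·K).
ω = 2π / 1.24×10^6 s = 5.09×10^-6 s⁻¹.
Cω = 7.84×10^8 × 5.09×10^-6 = 3980 W/(m²·K).
F₀ = A × Cω = 0.0299 × 3980 = 119 W/m².

120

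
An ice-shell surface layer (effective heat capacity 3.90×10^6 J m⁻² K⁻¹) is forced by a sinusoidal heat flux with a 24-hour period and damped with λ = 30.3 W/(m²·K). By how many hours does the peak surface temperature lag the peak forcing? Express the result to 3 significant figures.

Areal heat capacity C = 3.90×10^6 J m⁻² K⁻¹ (given).
ω = 2π / 86400 s = 7.27×10^-5 s⁻¹.
Phase lag φ = arctan(Cω/λ) = arctan(284/30.3) = 1.46 rad.
Time lag = φ / ω = 1.46 / 7.27×10^-5 = 20100 s = 5.59 hours.

5.59 hours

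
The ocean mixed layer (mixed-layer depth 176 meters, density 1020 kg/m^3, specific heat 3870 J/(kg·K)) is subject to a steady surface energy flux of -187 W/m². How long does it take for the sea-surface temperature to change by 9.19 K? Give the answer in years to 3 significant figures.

1.08 years

Areal heat capacity C = ρ c_p D = 1020 × 3870 × 176 = 6.95×10^8 J/(m^2 K).
Time required: Δt = C ΔT / F = 6.95×10^8 × -9.19 / -187 = 3.41×10^7 s.
In years: 3.41×10^7 s / (3.156×10^7 s/year) = 1.08 years.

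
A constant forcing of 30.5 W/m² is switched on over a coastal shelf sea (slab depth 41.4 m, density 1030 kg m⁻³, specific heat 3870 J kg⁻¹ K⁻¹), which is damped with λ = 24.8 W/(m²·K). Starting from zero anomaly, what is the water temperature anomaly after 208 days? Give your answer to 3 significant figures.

1.15 K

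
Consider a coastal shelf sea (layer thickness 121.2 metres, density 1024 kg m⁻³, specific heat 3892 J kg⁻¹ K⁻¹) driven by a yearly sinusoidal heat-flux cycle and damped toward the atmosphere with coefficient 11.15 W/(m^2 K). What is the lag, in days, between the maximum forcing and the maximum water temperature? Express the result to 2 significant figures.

85 days

Areal heat capacity C = ρ c_p D = 1024 × 3892 × 121.2 = 4.83×10^8 J/(m^2 K).
ω = 2π / 3.15×10^7 s = 1.99×10^-7 s⁻¹.
Phase lag φ = arctan(Cω/λ) = arctan(96.2/11.15) = 1.46 rad.
Time lag = φ / ω = 1.46 / 1.99×10^-7 = 7.31×10^6 s = 84.5 days.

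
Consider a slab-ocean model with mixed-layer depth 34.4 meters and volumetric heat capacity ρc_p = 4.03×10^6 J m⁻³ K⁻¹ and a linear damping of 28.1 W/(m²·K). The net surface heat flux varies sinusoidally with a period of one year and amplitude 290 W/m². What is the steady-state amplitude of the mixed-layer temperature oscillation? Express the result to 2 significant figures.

Areal heat capacity C = ρc_p × D = 4.03×10^6 × 34.4 = 1.39×10^8 J m⁻² K⁻¹.
Angular frequency ω = 2π / T = 2π / 3.15×10^7 s = 1.99×10^-7 s⁻¹.
√((Cω)² + λ²) = √((27.6)² + 28.1²) = 39.4 W/(m²·K).
Amplitude A = F₀ / √((Cω)²+λ²) = 290 / 39.4 = 7.36 K.

7.4 K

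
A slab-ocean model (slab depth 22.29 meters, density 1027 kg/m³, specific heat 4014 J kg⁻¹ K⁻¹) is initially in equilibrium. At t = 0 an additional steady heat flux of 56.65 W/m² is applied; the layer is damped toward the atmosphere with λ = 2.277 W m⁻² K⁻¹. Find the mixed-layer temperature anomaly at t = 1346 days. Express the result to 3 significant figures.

23.5 K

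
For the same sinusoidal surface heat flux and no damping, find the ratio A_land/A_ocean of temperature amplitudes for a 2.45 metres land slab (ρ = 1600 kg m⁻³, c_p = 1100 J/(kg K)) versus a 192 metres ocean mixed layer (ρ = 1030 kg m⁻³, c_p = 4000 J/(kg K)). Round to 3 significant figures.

183

C_ocean = 1030 × 4000 × 192 = 7.91×10^8 J/(m²·K).
C_land = 1600 × 1100 × 2.45 = 4.31×10^6 J/(m²·K).
Undamped amplitude ∝ 1/C, so A_land/A_ocean = C_ocean/C_land = 183.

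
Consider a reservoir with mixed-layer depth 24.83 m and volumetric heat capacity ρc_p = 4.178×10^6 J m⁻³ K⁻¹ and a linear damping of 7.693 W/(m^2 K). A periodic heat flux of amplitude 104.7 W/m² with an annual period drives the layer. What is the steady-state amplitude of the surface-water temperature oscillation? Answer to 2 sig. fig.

Areal heat capacity C = ρc_p × D = 4.178×10^6 × 24.83 = 1.04×10^8 J/(m²·K).
Angular frequency ω = 2π / T = 2π / 3.15×10^7 s = 1.99×10^-7 s⁻¹.
√((Cω)² + λ²) = √((20.7)² + 7.693²) = 22.1 W/(m²·K).
Amplitude A = F₀ / √((Cω)²+λ²) = 104.7 / 22.1 = 4.75 K.

4.7 K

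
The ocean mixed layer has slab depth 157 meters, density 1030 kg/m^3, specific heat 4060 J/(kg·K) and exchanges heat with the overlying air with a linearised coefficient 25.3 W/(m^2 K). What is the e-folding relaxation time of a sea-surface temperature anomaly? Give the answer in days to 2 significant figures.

300 days

Areal heat capacity C = ρ c_p D = 1030 × 4060 × 157 = 6.57×10^8 J m⁻² K⁻¹.
Relaxation time τ = C / λ = 6.57×10^8 / 25.3 = 2.60×10^7 s.
In days: 2.60×10^7 s / (86400 s/day) = 300 days.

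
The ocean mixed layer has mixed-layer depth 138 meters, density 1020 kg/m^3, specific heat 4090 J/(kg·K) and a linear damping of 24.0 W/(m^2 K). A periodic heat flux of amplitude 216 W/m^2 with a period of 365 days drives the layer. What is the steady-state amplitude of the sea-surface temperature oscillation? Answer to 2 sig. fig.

1.8 K

Areal heat capacity C = ρ c_p D = 1020 × 4090 × 138 = 5.76×10^8 J m⁻² K⁻¹.
Angular frequency ω = 2π / T = 2π / 3.15×10^7 s = 1.99×10^-7 s⁻¹.
√((Cω)² + λ²) = √((115)² + 24.0²) = 117 W/(m²·K).
Amplitude A = F₀ / √((Cω)²+λ²) = 216 / 117 = 1.84 K.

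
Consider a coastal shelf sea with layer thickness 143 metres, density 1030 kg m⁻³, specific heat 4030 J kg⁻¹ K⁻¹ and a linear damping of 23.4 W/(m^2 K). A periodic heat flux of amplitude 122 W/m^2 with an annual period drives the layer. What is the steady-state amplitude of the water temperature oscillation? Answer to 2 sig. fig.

Areal heat capacity C = ρ c_p D = 1030 × 4030 × 143 = 5.94×10^8 J/(m^2 K).
Angular frequency ω = 2π / T = 2π / 3.15×10^7 s = 1.99×10^-7 s⁻¹.
√((Cω)² + λ²) = √((118)² + 23.4²) = 121 W/(m²·K).
Amplitude A = F₀ / √((Cω)²+λ²) = 122 / 121 = 1.01 K.

1.0 K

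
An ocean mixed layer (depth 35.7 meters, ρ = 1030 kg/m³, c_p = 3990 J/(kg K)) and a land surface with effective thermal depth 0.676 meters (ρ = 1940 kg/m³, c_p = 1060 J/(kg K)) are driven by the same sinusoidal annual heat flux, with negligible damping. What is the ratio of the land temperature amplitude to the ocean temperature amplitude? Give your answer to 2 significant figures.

C_ocean = 1030 × 3990 × 35.7 = 1.47×10^8 J/(m²·K).
C_land = 1940 × 1060 × 0.676 = 1.39×10^6 J/(m²·K).
Undamped amplitude ∝ 1/C, so A_land/A_ocean = C_ocean/C_land = 106.

110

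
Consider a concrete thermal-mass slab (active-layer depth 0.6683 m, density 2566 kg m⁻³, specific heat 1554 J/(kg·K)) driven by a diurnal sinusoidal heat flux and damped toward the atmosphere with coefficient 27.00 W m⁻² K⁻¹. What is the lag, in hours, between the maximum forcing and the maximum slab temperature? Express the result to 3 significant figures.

5.47 hours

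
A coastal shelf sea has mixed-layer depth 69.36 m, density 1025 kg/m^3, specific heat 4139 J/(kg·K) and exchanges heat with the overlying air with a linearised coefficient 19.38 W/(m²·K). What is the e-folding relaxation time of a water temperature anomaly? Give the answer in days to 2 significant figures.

180 days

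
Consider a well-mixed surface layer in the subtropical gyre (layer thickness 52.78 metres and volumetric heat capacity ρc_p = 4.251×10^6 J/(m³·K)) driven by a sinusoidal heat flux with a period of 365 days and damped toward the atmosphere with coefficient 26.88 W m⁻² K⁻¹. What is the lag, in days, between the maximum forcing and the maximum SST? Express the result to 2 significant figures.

Areal heat capacity C = ρc_p × D = 4.251×10^6 × 52.78 = 2.24×10^8 J/(m^2 K).
ω = 2π / 3.15×10^7 s = 1.99×10^-7 s⁻¹.
Phase lag φ = arctan(Cω/λ) = arctan(44.7/26.88) = 1.03 rad.
Time lag = φ / ω = 1.03 / 1.99×10^-7 = 5.17×10^6 s = 59.8 days.

60 days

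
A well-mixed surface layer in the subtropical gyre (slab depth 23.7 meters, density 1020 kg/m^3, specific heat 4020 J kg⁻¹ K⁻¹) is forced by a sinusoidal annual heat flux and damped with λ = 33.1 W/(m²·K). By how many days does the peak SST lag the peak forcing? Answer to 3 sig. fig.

30.7 days

Areal heat capacity C = ρ c_p D = 1020 × 4020 × 23.7 = 9.72×10^7 J/(m^2 K).
ω = 2π / 3.15×10^7 s = 1.99×10^-7 s⁻¹.
Phase lag φ = arctan(Cω/λ) = arctan(19.4/33.1) = 0.529 rad.
Time lag = φ / ω = 0.529 / 1.99×10^-7 = 2.66×10^6 s = 30.7 days.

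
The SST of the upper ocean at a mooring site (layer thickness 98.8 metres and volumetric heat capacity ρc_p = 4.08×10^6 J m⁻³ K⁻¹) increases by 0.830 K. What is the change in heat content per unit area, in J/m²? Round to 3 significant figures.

3.35×10^8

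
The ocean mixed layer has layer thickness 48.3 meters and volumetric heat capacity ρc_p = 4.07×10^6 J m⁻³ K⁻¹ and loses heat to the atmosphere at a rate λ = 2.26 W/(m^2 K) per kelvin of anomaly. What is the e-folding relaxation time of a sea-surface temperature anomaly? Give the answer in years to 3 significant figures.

2.76 years

Areal heat capacity C = ρc_p × D = 4.07×10^6 × 48.3 = 1.97×10^8 J/(m²·K).
Relaxation time τ = C / λ = 1.97×10^8 / 2.26 = 8.70×10^7 s.
In years: 8.70×10^7 s / (3.156×10^7 s/year) = 2.76 years.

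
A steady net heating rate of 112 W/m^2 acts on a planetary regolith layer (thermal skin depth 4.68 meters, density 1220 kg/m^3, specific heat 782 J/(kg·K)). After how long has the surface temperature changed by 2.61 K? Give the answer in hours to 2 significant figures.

29 hours

Areal heat capacity C = ρ c_p D = 1220 × 782 × 4.68 = 4.46×10^6 J/(m²·K).
Time required: Δt = C ΔT / F = 4.46×10^6 × 2.61 / 112 = 1.04×10^5 s.
In hours: 1.04×10^5 s / (3600 s/hour) = 28.9 hours.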